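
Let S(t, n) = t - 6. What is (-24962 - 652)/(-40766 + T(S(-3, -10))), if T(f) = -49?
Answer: 2846/4535 ≈ 0.62756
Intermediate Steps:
S(t, n) = -6 + t
(-24962 - 652)/(-40766 + T(S(-3, -10))) = (-24962 - 652)/(-40766 - 49) = -25614/(-40815) = -25614*(-1/40815) = 2846/4535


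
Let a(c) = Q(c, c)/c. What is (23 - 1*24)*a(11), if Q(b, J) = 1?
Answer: -1/11 ≈ -0.090909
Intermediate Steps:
a(c) = 1/c
(23 - 1*24)*a(11) = (23 - 1*24)/11 = (23 - 24)*(1/11) = -1*1/11 = -1/11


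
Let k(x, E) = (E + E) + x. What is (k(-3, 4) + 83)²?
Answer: 7744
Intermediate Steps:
k(x, E) = x + 2*E (k(x, E) = 2*E + x = x + 2*E)
(k(-3, 4) + 83)² = ((-3 + 2*4) + 83)² = ((-3 + 8) + 83)² = (5 + 83)² = 88² = 7744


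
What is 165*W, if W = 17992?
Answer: 2968680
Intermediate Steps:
165*W = 165*17992 = 2968680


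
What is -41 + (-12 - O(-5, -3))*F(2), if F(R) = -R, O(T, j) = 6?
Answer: -5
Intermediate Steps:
-41 + (-12 - O(-5, -3))*F(2) = -41 + (-12 - 1*6)*(-1*2) = -41 + (-12 - 6)*(-2) = -41 - 18*(-2) = -41 + 36 = -5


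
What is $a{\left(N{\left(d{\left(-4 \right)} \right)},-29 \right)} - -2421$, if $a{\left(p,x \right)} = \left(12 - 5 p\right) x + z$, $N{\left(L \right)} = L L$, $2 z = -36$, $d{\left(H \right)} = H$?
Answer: $4375$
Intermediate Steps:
$z = -18$ ($z = \frac{1}{2} \left(-36\right) = -18$)
$N{\left(L \right)} = L^{2}$
$a{\left(p,x \right)} = -18 + x \left(12 - 5 p\right)$ ($a{\left(p,x \right)} = \left(12 - 5 p\right) x - 18 = x \left(12 - 5 p\right) - 18 = -18 + x \left(12 - 5 p\right)$)
$a{\left(N{\left(d{\left(-4 \right)} \right)},-29 \right)} - -2421 = \left(-18 + 12 \left(-29\right) - 5 \left(-4\right)^{2} \left(-29\right)\right) - -2421 = \left(-18 - 348 - 80 \left(-29\right)\right) + 2421 = \left(-18 - 348 + 2320\right) + 2421 = 1954 + 2421 = 4375$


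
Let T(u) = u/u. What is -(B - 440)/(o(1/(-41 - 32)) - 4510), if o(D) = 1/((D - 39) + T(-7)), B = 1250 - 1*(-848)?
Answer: 4600950/12515323 ≈ 0.36763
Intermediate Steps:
T(u) = 1
B = 2098 (B = 1250 + 848 = 2098)
o(D) = 1/(-38 + D) (o(D) = 1/((D - 39) + 1) = 1/((-39 + D) + 1) = 1/(-38 + D))
-(B - 440)/(o(1/(-41 - 32)) - 4510) = -(2098 - 440)/(1/(-38 + 1/(-41 - 32)) - 4510) = -1658/(1/(-38 + 1/(-73)) - 4510) = -1658/(1/(-38 - 1/73) - 4510) = -1658/(1/(-2775/73) - 4510) = -1658/(-73/2775 - 4510) = -1658/(-12515323/2775) = -1658*(-2775)/12515323 = -1*(-4600950/12515323) = 4600950/12515323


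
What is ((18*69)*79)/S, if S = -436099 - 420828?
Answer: -98118/856927 ≈ -0.11450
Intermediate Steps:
S = -856927
((18*69)*79)/S = ((18*69)*79)/(-856927) = (1242*79)*(-1/856927) = 98118*(-1/856927) = -98118/856927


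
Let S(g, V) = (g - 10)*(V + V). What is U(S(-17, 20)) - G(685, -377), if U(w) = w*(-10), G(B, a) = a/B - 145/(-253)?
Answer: 1871690056/173305 ≈ 10800.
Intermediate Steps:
G(B, a) = 145/253 + a/B (G(B, a) = a/B - 145*(-1/253) = a/B + 145/253 = 145/253 + a/B)
S(g, V) = 2*V*(-10 + g) (S(g, V) = (-10 + g)*(2*V) = 2*V*(-10 + g))
U(w) = -10*w
U(S(-17, 20)) - G(685, -377) = -20*20*(-10 - 17) - (145/253 - 377/685) = -20*20*(-27) - (145/253 - 377*1/685) = -10*(-1080) - (145/253 - 377/685) = 10800 - 1*3944/173305 = 10800 - 3944/173305 = 1871690056/173305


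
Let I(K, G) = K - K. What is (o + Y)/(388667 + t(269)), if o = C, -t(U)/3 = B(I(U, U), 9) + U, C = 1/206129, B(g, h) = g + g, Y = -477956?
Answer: -98520592323/79949193940 ≈ -1.2323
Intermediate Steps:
I(K, G) = 0
B(g, h) = 2*g
C = 1/206129 ≈ 4.8513e-6
t(U) = -3*U (t(U) = -3*(2*0 + U) = -3*(0 + U) = -3*U)
o = 1/206129 ≈ 4.8513e-6
(o + Y)/(388667 + t(269)) = (1/206129 - 477956)/(388667 - 3*269) = -98520592323/(206129*(388667 - 807)) = -98520592323/206129/387860 = -98520592323/206129*1/387860 = -98520592323/79949193940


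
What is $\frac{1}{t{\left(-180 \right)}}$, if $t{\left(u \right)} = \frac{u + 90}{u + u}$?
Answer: $4$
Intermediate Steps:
$t{\left(u \right)} = \frac{90 + u}{2 u}$
$\frac{1}{t{\left(-180 \right)}} = \frac{1}{\frac{1}{2} \frac{1}{-180} \left(90 - 180\right)} = \frac{1}{\frac{1}{2} \left(- \frac{1}{180}\right) \left(-90\right)} = \frac{1}{\frac{1}{4}} = 4$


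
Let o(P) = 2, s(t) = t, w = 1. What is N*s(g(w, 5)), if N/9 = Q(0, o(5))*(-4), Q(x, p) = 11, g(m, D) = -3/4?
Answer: 297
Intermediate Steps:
g(m, D) = -3/4 (g(m, D) = -3*1/4 = -3/4)
N = -396 (N = 9*(11*(-4)) = 9*(-44) = -396)
N*s(g(w, 5)) = -396*(-3/4) = 297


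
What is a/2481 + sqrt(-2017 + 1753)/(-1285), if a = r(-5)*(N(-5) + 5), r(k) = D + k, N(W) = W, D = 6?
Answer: -2*I*sqrt(66)/1285 ≈ -0.012644*I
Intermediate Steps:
r(k) = 6 + k
a = 0 (a = (6 - 5)*(-5 + 5) = 1*0 = 0)
a/2481 + sqrt(-2017 + 1753)/(-1285) = 0/2481 + sqrt(-2017 + 1753)/(-1285) = 0*(1/2481) + sqrt(-264)*(-1/1285) = 0 + (2*I*sqrt(66))*(-1/1285) = 0 - 2*I*sqrt(66)/1285 = -2*I*sqrt(66)/1285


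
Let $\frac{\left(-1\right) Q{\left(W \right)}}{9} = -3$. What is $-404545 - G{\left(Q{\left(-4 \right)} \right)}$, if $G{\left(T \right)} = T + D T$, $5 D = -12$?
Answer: $- \frac{2022536}{5} \approx -4.0451 \cdot 10^{5}$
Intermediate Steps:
$D = - \frac{12}{5}$ ($D = \frac{1}{5} \left(-12\right) = - \frac{12}{5} \approx -2.4$)
$Q{\left(W \right)} = 27$ ($Q{\left(W \right)} = \left(-9\right) \left(-3\right) = 27$)
$G{\left(T \right)} = - \frac{7 T}{5}$ ($G{\left(T \right)} = T - \frac{12 T}{5} = - \frac{7 T}{5}$)
$-404545 - G{\left(Q{\left(-4 \right)} \right)} = -404545 - \left(- \frac{7}{5}\right) 27 = -404545 - - \frac{189}{5} = -404545 + \frac{189}{5} = - \frac{2022536}{5}$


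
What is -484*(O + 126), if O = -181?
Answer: 26620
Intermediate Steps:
-484*(O + 126) = -484*(-181 + 126) = -484*(-55) = 26620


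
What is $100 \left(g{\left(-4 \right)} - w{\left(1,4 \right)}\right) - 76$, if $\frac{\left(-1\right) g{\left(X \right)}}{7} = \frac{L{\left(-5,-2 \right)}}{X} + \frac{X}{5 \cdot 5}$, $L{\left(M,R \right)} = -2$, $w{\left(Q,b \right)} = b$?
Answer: $-714$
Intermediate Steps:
$g{\left(X \right)} = \frac{14}{X} - \frac{7 X}{25}$ ($g{\left(X \right)} = - 7 \left(- \frac{2}{X} + \frac{X}{5 \cdot 5}\right) = - 7 \left(- \frac{2}{X} + \frac{X}{25}\right) = \frac{14}{X} - \frac{7 X}{25}$)
$100 \left(g{\left(-4 \right)} - w{\left(1,4 \right)}\right) - 76 = 100 \left(\left(\frac{14}{-4} - - \frac{28}{25}\right) - 4\right) - 76 = 100 \left(\left(14 \left(- \frac{1}{4}\right) + \frac{28}{25}\right) - 4\right) - 76 = 100 \left(\left(- \frac{7}{2} + \frac{28}{25}\right) - 4\right) - 76 = 100 \left(- \frac{119}{50} - 4\right) - 76 = 100 \left(- \frac{319}{50}\right) - 76 = -638 - 76 = -714$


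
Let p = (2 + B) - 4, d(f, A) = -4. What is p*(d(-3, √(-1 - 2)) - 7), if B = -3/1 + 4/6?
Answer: 143/3 ≈ 47.667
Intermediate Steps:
B = -7/3 (B = -3*1 + 4*(⅙) = -3 + ⅔ = -7/3 ≈ -2.3333)
p = -13/3 (p = (2 - 7/3) - 4 = -⅓ - 4 = -13/3 ≈ -4.3333)
p*(d(-3, √(-1 - 2)) - 7) = -13*(-4 - 7)/3 = -13/3*(-11) = 143/3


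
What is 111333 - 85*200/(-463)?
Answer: 51564179/463 ≈ 1.1137e+5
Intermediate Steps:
111333 - 85*200/(-463) = 111333 - 85*200*(-1/463) = 111333 - 85*(-200)/463 = 111333 - 1*(-17000/463) = 111333 + 17000/463 = 51564179/463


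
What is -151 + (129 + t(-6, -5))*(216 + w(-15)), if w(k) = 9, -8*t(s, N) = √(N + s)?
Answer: 28874 - 225*I*√11/8 ≈ 28874.0 - 93.28*I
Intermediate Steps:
t(s, N) = -√(N + s)/8
-151 + (129 + t(-6, -5))*(216 + w(-15)) = -151 + (129 - √(-5 - 6)/8)*(216 + 9) = -151 + (129 - I*√11/8)*225 = -151 + (29025 - 225*I*√11/8) = 28874 - 225*I*√11/8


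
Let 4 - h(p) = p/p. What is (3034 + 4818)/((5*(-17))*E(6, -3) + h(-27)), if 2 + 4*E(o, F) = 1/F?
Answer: 94224/631 ≈ 149.32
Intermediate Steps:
E(o, F) = -1/2 + 1/(4*F)
h(p) = 3 (h(p) = 4 - p/p = 4 - 1*1 = 4 - 1 = 3)
(3034 + 4818)/((5*(-17))*E(6, -3) + h(-27)) = (3034 + 4818)/((5*(-17))*((1/4)*(1 - 2*(-3))/(-3)) + 3) = 7852/(-85*(-1)*(1 + 6)/(4*3) + 3) = 7852/(-85*(-1)*7/(4*3) + 3) = 7852/(-85*(-7/12) + 3) = 7852/(595/12 + 3) = 7852/(631/12) = 7852*(12/631) = 94224/631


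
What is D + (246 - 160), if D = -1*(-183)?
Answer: 269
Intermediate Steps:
D = 183
D + (246 - 160) = 183 + (246 - 160) = 183 + 86 = 269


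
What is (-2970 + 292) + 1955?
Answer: -723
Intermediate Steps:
(-2970 + 292) + 1955 = -2678 + 1955 = -723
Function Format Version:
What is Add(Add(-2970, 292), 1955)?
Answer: -723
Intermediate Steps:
Add(Add(-2970, 292), 1955) = Add(-2678, 1955) = -723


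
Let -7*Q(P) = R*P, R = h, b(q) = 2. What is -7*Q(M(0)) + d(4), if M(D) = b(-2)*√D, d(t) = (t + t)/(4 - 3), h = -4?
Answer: 8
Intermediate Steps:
d(t) = 2*t (d(t) = (2*t)/1 = (2*t)*1 = 2*t)
R = -4
M(D) = 2*√D
Q(P) = 4*P/7 (Q(P) = -(-4)*P/7 = 4*P/7)
-7*Q(M(0)) + d(4) = -4*2*√0 + 2*4 = -4*2*0 + 8 = -4*0 + 8 = -7*0 + 8 = 0 + 8 = 8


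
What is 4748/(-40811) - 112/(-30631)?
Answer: -140865156/1250081741 ≈ -0.11268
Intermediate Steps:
4748/(-40811) - 112/(-30631) = 4748*(-1/40811) - 112*(-1/30631) = -4748/40811 + 112/30631 = -140865156/1250081741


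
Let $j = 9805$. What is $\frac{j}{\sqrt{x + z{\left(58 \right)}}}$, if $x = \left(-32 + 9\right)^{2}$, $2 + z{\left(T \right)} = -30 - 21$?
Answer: $\frac{9805 \sqrt{119}}{238} \approx 449.41$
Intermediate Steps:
$z{\left(T \right)} = -53$ ($z{\left(T \right)} = -2 - 51 = -53$)
$x = 529$ ($x = \left(-23\right)^{2} = 529$)
$\frac{j}{\sqrt{x + z{\left(58 \right)}}} = \frac{9805}{\sqrt{529 - 53}} = \frac{9805}{\sqrt{476}} = \frac{9805}{2 \sqrt{119}} = 9805 \frac{\sqrt{119}}{238} = \frac{9805 \sqrt{119}}{238}$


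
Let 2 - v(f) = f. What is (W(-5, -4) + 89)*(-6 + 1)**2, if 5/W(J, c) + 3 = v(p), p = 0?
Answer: 2100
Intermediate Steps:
v(f) = 2 - f
W(J, c) = -5 (W(J, c) = 5/(-3 + (2 - 1*0)) = 5/(-3 + (2 + 0)) = 5/(-3 + 2) = 5/(-1) = 5*(-1) = -5)
(W(-5, -4) + 89)*(-6 + 1)**2 = (-5 + 89)*(-6 + 1)**2 = 84*(-5)**2 = 84*25 = 2100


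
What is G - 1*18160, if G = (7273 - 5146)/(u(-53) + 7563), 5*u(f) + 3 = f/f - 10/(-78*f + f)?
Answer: -934104715815/51438281 ≈ -18160.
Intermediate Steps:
u(f) = -⅖ + 2/(77*f) (u(f) = -⅗ + (f/f - 10/(-78*f + f))/5 = -⅗ + (1 - 10*(-1/(77*f)))/5 = -⅗ + (1 - (-10)/(77*f))/5 = -⅗ + (1 + 10/(77*f))/5 = -⅗ + (⅕ + 2/(77*f)) = -⅖ + 2/(77*f))
G = 14467145/51438281 (G = (7273 - 5146)/((2/385)*(5 - 77*(-53))/(-53) + 7563) = 2127/((2/385)*(-1/53)*(5 + 4081) + 7563) = 2127/((2/385)*(-1/53)*4086 + 7563) = 2127/(-8172/20405 + 7563) = 2127/(154314843/20405) = 2127*(20405/154314843) = 14467145/51438281 ≈ 0.28125)
G - 1*18160 = 14467145/51438281 - 1*18160 = 14467145/51438281 - 18160 = -934104715815/51438281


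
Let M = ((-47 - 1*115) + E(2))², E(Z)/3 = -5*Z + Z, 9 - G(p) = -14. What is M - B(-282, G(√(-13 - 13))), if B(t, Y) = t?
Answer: 34878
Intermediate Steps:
G(p) = 23 (G(p) = 9 - 1*(-14) = 9 + 14 = 23)
E(Z) = -12*Z (E(Z) = 3*(-5*Z + Z) = 3*(-4*Z) = -12*Z)
M = 34596 (M = ((-47 - 1*115) - 12*2)² = ((-47 - 115) - 24)² = (-162 - 24)² = (-186)² = 34596)
M - B(-282, G(√(-13 - 13))) = 34596 - 1*(-282) = 34596 + 282 = 34878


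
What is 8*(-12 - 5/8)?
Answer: -101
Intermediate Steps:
8*(-12 - 5/8) = 8*(-101/8) = -101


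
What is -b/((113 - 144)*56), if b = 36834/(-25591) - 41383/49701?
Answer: -2889718987/2208015433176 ≈ -0.0013087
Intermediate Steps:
b = -2889718987/1271898291 (b = 36834*(-1/25591) - 41383*1/49701 = -36834/25591 - 41383/49701 = -2889718987/1271898291 ≈ -2.2720)
-b/((113 - 144)*56) = -(-2889718987)/(1271898291*((113 - 144)*56)) = -(-2889718987)/(1271898291*((-31*56))) = -(-2889718987)/(1271898291*(-1736)) = -(-2889718987)*(-1)/(1271898291*1736) = -1*2889718987/2208015433176 = -2889718987/2208015433176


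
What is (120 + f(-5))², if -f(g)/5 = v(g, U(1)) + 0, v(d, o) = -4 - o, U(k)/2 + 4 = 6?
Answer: 25600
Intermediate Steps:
U(k) = 4 (U(k) = -8 + 2*6 = -8 + 12 = 4)
f(g) = 40 (f(g) = -5*((-4 - 1*4) + 0) = -5*((-4 - 4) + 0) = -5*(-8 + 0) = -5*(-8) = 40)
(120 + f(-5))² = (120 + 40)² = 160² = 25600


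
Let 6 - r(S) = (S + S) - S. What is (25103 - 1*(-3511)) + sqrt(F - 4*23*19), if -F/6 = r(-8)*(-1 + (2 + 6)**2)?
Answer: 28614 + 8*I*sqrt(110) ≈ 28614.0 + 83.905*I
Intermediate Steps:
r(S) = 6 - S (r(S) = 6 - ((S + S) - S) = 6 - (2*S - S) = 6 - S)
F = -5292 (F = -6*(6 - 1*(-8))*(-1 + (2 + 6)**2) = -6*(6 + 8)*(-1 + 8**2) = -84*(-1 + 64) = -84*63 = -6*882 = -5292)
(25103 - 1*(-3511)) + sqrt(F - 4*23*19) = (25103 - 1*(-3511)) + sqrt(-5292 - 4*23*19) = (25103 + 3511) + sqrt(-5292 - 92*19) = 28614 + sqrt(-5292 - 1748) = 28614 + sqrt(-7040) = 28614 + 8*I*sqrt(110)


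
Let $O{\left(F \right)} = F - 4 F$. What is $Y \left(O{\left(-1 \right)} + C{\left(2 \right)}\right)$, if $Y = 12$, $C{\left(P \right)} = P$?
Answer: $60$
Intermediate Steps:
$O{\left(F \right)} = - 3 F$
$Y \left(O{\left(-1 \right)} + C{\left(2 \right)}\right) = 12 \left(\left(-3\right) \left(-1\right) + 2\right) = 12 \left(3 + 2\right) = 12 \cdot 5 = 60$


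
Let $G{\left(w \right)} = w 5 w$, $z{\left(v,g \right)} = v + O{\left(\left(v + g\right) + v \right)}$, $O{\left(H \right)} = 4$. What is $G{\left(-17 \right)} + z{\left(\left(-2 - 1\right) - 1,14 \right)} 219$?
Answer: $1445$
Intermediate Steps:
$z{\left(v,g \right)} = 4 + v$ ($z{\left(v,g \right)} = v + 4 = 4 + v$)
$G{\left(w \right)} = 5 w^{2}$ ($G{\left(w \right)} = 5 w w = 5 w^{2}$)
$G{\left(-17 \right)} + z{\left(\left(-2 - 1\right) - 1,14 \right)} 219 = 5 \left(-17\right)^{2} + \left(4 - 4\right) 219 = 5 \cdot 289 + \left(4 - 4\right) 219 = 1445 + \left(4 - 4\right) 219 = 1445 + 0 \cdot 219 = 1445 + 0 = 1445$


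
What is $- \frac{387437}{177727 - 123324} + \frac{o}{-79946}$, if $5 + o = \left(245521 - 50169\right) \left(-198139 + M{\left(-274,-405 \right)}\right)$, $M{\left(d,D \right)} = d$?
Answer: $\frac{2108649782217141}{4349302238} \approx 4.8483 \cdot 10^{5}$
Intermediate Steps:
$o = -38760376381$ ($o = -5 + \left(245521 - 50169\right) \left(-198139 - 274\right) = -5 + 195352 \left(-198413\right) = -5 - 38760376376 = -38760376381$)
$- \frac{387437}{177727 - 123324} + \frac{o}{-79946} = - \frac{387437}{177727 - 123324} - \frac{38760376381}{-79946} = - \frac{387437}{177727 - 123324} - - \frac{38760376381}{79946} = - \frac{387437}{54403} + \frac{38760376381}{79946} = \frac{2108649782217141}{4349302238}$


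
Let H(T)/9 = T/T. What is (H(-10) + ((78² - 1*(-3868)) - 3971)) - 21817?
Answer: -15827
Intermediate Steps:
H(T) = 9 (H(T) = 9*(T/T) = 9*1 = 9)
(H(-10) + ((78² - 1*(-3868)) - 3971)) - 21817 = (9 + ((78² - 1*(-3868)) - 3971)) - 21817 = (9 + ((6084 + 3868) - 3971)) - 21817 = (9 + (9952 - 3971)) - 21817 = (9 + 5981) - 21817 = 5990 - 21817 = -15827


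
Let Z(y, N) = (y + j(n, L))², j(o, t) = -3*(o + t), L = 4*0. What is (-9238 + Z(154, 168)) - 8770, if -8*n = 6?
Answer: 102497/16 ≈ 6406.1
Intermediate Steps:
n = -¾ (n = -⅛*6 = -¾ ≈ -0.75000)
L = 0
j(o, t) = -3*o - 3*t
Z(y, N) = (9/4 + y)² (Z(y, N) = (y + (-3*(-¾) - 3*0))² = (y + (9/4 + 0))² = (y + 9/4)² = (9/4 + y)²)
(-9238 + Z(154, 168)) - 8770 = (-9238 + (9 + 4*154)²/16) - 8770 = (-9238 + (9 + 616)²/16) - 8770 = (-9238 + (1/16)*625²) - 8770 = (-9238 + (1/16)*390625) - 8770 = (-9238 + 390625/16) - 8770 = 242817/16 - 8770 = 102497/16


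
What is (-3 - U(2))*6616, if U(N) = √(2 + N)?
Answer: -33080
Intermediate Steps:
(-3 - U(2))*6616 = (-3 - √(2 + 2))*6616 = (-3 - √4)*6616 = (-3 - 1*2)*6616 = (-3 - 2)*6616 = -5*6616 = -33080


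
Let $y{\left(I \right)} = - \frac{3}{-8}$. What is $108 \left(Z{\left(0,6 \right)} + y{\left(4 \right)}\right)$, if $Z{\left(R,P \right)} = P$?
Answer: $\frac{1377}{2} \approx 688.5$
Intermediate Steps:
$y{\left(I \right)} = \frac{3}{8}$ ($y{\left(I \right)} = \left(-3\right) \left(- \frac{1}{8}\right) = \frac{3}{8}$)
$108 \left(Z{\left(0,6 \right)} + y{\left(4 \right)}\right) = 108 \left(6 + \frac{3}{8}\right) = 108 \cdot \frac{51}{8} = \frac{1377}{2}$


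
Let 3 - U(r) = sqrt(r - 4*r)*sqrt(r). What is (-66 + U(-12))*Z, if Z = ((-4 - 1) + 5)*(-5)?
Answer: 0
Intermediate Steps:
Z = 0 (Z = (-5 + 5)*(-5) = 0*(-5) = 0)
U(r) = 3 - sqrt(3)*sqrt(r)*sqrt(-r) (U(r) = 3 - sqrt(r - 4*r)*sqrt(r) = 3 - sqrt(-3*r)*sqrt(r) = 3 - sqrt(3)*sqrt(-r)*sqrt(r) = 3 - sqrt(3)*sqrt(r)*sqrt(-r))
(-66 + U(-12))*Z = (-66 + (3 - sqrt(3)*sqrt(-12)*sqrt(-1*(-12))))*0 = (-66 + (3 - sqrt(3)*2*I*sqrt(3)*sqrt(12)))*0 = (-66 + (3 - sqrt(3)*2*I*sqrt(3)*2*sqrt(3)))*0 = (-66 + (3 - 12*I*sqrt(3)))*0 = (-63 - 12*I*sqrt(3))*0 = 0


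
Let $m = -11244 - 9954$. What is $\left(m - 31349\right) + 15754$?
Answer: $-36793$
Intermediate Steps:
$m = -21198$ ($m = -11244 - 9954 = -21198$)
$\left(m - 31349\right) + 15754 = \left(-21198 - 31349\right) + 15754 = -52547 + 15754 = -36793$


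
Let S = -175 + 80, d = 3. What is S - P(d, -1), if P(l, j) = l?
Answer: -98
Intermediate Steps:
S = -95
S - P(d, -1) = -95 - 1*3 = -95 - 3 = -98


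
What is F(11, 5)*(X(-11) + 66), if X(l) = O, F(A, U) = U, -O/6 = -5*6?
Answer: 1230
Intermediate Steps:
O = 180 (O = -(-30)*6 = -6*(-30) = 180)
X(l) = 180
F(11, 5)*(X(-11) + 66) = 5*(180 + 66) = 5*246 = 1230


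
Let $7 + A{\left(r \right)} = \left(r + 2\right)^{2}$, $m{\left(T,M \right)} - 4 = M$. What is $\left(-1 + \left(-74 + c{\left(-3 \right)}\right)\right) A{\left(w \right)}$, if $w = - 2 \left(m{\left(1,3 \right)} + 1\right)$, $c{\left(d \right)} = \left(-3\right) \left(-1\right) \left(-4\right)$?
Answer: $-16443$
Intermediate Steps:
$c{\left(d \right)} = -12$ ($c{\left(d \right)} = 3 \left(-4\right) = -12$)
$m{\left(T,M \right)} = 4 + M$
$w = -16$ ($w = - 2 \left(\left(4 + 3\right) + 1\right) = - 2 \left(7 + 1\right) = \left(-2\right) 8 = -16$)
$A{\left(r \right)} = -7 + \left(2 + r\right)^{2}$ ($A{\left(r \right)} = -7 + \left(r + 2\right)^{2} = -7 + \left(2 + r\right)^{2}$)
$\left(-1 + \left(-74 + c{\left(-3 \right)}\right)\right) A{\left(w \right)} = \left(-1 - 86\right) \left(-7 + \left(2 - 16\right)^{2}\right) = \left(-1 - 86\right) \left(-7 + \left(-14\right)^{2}\right) = - 87 \left(-7 + 196\right) = \left(-87\right) 189 = -16443$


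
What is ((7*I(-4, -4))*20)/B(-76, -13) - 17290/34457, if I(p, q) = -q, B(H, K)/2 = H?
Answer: -2740500/654683 ≈ -4.1860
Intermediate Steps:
B(H, K) = 2*H
((7*I(-4, -4))*20)/B(-76, -13) - 17290/34457 = ((7*(-1*(-4)))*20)/((2*(-76))) - 17290/34457 = ((7*4)*20)/(-152) - 17290*1/34457 = (28*20)*(-1/152) - 17290/34457 = 560*(-1/152) - 17290/34457 = -70/19 - 17290/34457 = -2740500/654683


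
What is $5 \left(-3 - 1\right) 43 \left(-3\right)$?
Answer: $2580$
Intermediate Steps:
$5 \left(-3 - 1\right) 43 \left(-3\right) = 5 \left(-3 - 1\right) \left(-129\right) = 5 \left(-4\right) \left(-129\right) = \left(-20\right) \left(-129\right) = 2580$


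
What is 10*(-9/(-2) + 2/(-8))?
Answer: 85/2 ≈ 42.500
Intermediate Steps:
10*(-9/(-2) + 2/(-8)) = 10*(-9*(-½) + 2*(-⅛)) = 10*(9/2 - ¼) = 10*(17/4) = 85/2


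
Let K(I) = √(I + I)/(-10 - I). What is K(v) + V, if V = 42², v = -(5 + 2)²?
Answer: 1764 + 7*I*√2/39 ≈ 1764.0 + 0.25383*I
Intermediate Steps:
v = -49 (v = -1*7² = -1*49 = -49)
V = 1764
K(I) = √2*√I/(-10 - I) (K(I) = √(2*I)/(-10 - I) = (√2*√I)/(-10 - I) = √2*√I/(-10 - I))
K(v) + V = -√2*√(-49)/(10 - 49) + 1764 = -1*√2*7*I/(-39) + 1764 = -1*√2*7*I*(-1/39) + 1764 = 7*I*√2/39 + 1764 = 1764 + 7*I*√2/39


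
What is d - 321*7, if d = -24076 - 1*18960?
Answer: -45283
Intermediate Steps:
d = -43036 (d = -24076 - 18960 = -43036)
d - 321*7 = -43036 - 321*7 = -43036 - 2247 = -45283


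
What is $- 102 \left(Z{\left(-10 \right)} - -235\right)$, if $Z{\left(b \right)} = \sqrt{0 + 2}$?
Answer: $-23970 - 102 \sqrt{2} \approx -24114.0$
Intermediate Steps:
$Z{\left(b \right)} = \sqrt{2}$
$- 102 \left(Z{\left(-10 \right)} - -235\right) = - 102 \left(\sqrt{2} - -235\right) = - 102 \left(\sqrt{2} + 235\right) = - 102 \left(235 + \sqrt{2}\right) = -23970 - 102 \sqrt{2}$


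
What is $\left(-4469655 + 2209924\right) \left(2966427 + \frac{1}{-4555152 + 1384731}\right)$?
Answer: $- \frac{21252368852790558946}{3170421} \approx -6.7033 \cdot 10^{12}$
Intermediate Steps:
$\left(-4469655 + 2209924\right) \left(2966427 + \frac{1}{-4555152 + 1384731}\right) = - 2259731 \left(2966427 + \frac{1}{-3170421}\right) = - 2259731 \left(2966427 - \frac{1}{3170421}\right) = \left(-2259731\right) \frac{9404822455766}{3170421} = - \frac{21252368852790558946}{3170421}$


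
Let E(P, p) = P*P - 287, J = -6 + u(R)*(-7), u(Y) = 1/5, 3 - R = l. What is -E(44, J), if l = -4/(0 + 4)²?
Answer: -1649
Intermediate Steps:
l = -¼ (l = -4/(4²) = -4/16 = -4*1/16 = -¼ ≈ -0.25000)
R = 13/4 (R = 3 - 1*(-¼) = 3 + ¼ = 13/4 ≈ 3.2500)
u(Y) = ⅕
J = -37/5 (J = -6 + (⅕)*(-7) = -6 - 7/5 = -37/5 ≈ -7.4000)
E(P, p) = -287 + P² (E(P, p) = P² - 287 = -287 + P²)
-E(44, J) = -(-287 + 44²) = -(-287 + 1936) = -1*1649 = -1649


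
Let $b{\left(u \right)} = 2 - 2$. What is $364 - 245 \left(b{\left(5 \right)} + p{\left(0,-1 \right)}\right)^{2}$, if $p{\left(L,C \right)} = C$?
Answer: $119$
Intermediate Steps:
$b{\left(u \right)} = 0$
$364 - 245 \left(b{\left(5 \right)} + p{\left(0,-1 \right)}\right)^{2} = 364 - 245 \left(0 - 1\right)^{2} = 364 - 245 \left(-1\right)^{2} = 364 - 245 = 119$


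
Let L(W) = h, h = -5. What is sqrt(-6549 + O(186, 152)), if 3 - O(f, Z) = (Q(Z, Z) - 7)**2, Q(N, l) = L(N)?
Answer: I*sqrt(6690) ≈ 81.792*I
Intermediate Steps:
L(W) = -5
Q(N, l) = -5
O(f, Z) = -141 (O(f, Z) = 3 - (-5 - 7)**2 = 3 - 1*(-12)**2 = 3 - 1*144 = 3 - 144 = -141)
sqrt(-6549 + O(186, 152)) = sqrt(-6549 - 141) = sqrt(-6690) = I*sqrt(6690)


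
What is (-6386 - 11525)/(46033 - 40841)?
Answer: -17911/5192 ≈ -3.4497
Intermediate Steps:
(-6386 - 11525)/(46033 - 40841) = -17911/5192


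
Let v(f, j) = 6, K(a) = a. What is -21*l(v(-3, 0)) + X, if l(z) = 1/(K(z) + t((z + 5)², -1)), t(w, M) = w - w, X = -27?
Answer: -61/2 ≈ -30.500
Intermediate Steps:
t(w, M) = 0
l(z) = 1/z (l(z) = 1/(z + 0) = 1/z)
-21*l(v(-3, 0)) + X = -21/6 - 27 = -21*⅙ - 27 = -7/2 - 27 = -61/2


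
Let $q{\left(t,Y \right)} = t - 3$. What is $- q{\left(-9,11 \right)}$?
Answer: $12$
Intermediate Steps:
$q{\left(t,Y \right)} = -3 + t$
$- q{\left(-9,11 \right)} = - (-3 - 9) = \left(-1\right) \left(-12\right) = 12$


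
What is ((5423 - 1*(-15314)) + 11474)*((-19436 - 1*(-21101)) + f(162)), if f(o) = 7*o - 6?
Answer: 89965323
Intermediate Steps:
f(o) = -6 + 7*o
((5423 - 1*(-15314)) + 11474)*((-19436 - 1*(-21101)) + f(162)) = ((5423 - 1*(-15314)) + 11474)*((-19436 - 1*(-21101)) + (-6 + 7*162)) = ((5423 + 15314) + 11474)*((-19436 + 21101) + (-6 + 1134)) = (20737 + 11474)*(1665 + 1128) = 32211*2793 = 89965323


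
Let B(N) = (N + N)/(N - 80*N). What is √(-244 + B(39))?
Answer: 9*I*√18802/79 ≈ 15.621*I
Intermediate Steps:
B(N) = -2/79 (B(N) = (2*N)/((-79*N)) = (2*N)*(-1/(79*N)) = -2/79)
√(-244 + B(39)) = √(-244 - 2/79) = √(-19278/79) = 9*I*√18802/79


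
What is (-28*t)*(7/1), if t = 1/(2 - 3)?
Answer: 196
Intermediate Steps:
t = -1 (t = 1/(-1) = -1)
(-28*t)*(7/1) = (-28*(-1))*(7/1) = 28*(7*1) = 28*7 = 196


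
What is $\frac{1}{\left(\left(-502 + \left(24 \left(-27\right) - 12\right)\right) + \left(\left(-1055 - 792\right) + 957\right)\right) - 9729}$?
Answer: $- \frac{1}{11781} \approx -8.4882 \cdot 10^{-5}$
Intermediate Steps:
$\frac{1}{\left(\left(-502 + \left(24 \left(-27\right) - 12\right)\right) + \left(\left(-1055 - 792\right) + 957\right)\right) - 9729} = \frac{1}{\left(\left(-502 - 660\right) + \left(-1847 + 957\right)\right) - 9729} = \frac{1}{\left(\left(-502 - 660\right) - 890\right) - 9729} = \frac{1}{\left(-1162 - 890\right) - 9729} = \frac{1}{-2052 - 9729} = \frac{1}{-11781} = - \frac{1}{11781}$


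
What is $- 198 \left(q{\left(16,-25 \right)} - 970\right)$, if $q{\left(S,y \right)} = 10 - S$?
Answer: $193248$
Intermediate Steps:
$- 198 \left(q{\left(16,-25 \right)} - 970\right) = - 198 \left(\left(10 - 16\right) - 970\right) = - 198 \left(-6 - 970\right) = \left(-198\right) \left(-976\right) = 193248$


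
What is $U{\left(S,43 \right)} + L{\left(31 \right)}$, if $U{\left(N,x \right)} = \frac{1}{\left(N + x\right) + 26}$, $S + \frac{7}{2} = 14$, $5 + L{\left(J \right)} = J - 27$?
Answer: $- \frac{157}{159} \approx -0.98742$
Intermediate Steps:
$L{\left(J \right)} = -32 + J$ ($L{\left(J \right)} = -5 + \left(J - 27\right) = -5 + \left(-27 + J\right) = -32 + J$)
$S = \frac{21}{2}$ ($S = - \frac{7}{2} + 14 = \frac{21}{2} \approx 10.5$)
$U{\left(N,x \right)} = \frac{1}{26 + N + x}$
$U{\left(S,43 \right)} + L{\left(31 \right)} = \frac{1}{26 + \frac{21}{2} + 43} + \left(-32 + 31\right) = \frac{1}{\frac{159}{2}} - 1 = \frac{2}{159} - 1 = - \frac{157}{159}$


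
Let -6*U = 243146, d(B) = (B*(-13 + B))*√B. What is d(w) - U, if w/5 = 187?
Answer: 121573/3 + 862070*√935 ≈ 2.6401e+7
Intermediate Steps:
w = 935 (w = 5*187 = 935)
d(B) = B^(3/2)*(-13 + B)
U = -121573/3 (U = -⅙*243146 = -121573/3 ≈ -40524.)
d(w) - U = 935^(3/2)*(-13 + 935) - 1*(-121573/3) = (935*√935)*922 + 121573/3 = 862070*√935 + 121573/3 = 121573/3 + 862070*√935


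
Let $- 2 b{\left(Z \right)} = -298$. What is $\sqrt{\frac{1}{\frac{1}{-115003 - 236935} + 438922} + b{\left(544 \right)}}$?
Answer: $\frac{\sqrt{3555439535314680015194755}}{154473330835} \approx 12.207$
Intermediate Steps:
$b{\left(Z \right)} = 149$ ($b{\left(Z \right)} = \left(- \frac{1}{2}\right) \left(-298\right) = 149$)
$\sqrt{\frac{1}{\frac{1}{-115003 - 236935} + 438922} + b{\left(544 \right)}} = \sqrt{\frac{1}{\frac{1}{-115003 - 236935} + 438922} + 149} = \sqrt{\frac{1}{\frac{1}{-351938} + 438922} + 149} = \sqrt{\frac{1}{- \frac{1}{351938} + 438922} + 149} = \sqrt{\frac{1}{\frac{154473330835}{351938}} + 149} = \sqrt{\frac{351938}{154473330835} + 149} = \sqrt{\frac{23016526646353}{154473330835}} = \frac{\sqrt{3555439535314680015194755}}{154473330835}$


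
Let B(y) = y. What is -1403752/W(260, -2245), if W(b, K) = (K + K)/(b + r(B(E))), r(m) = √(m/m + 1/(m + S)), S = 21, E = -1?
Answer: 36497552/449 + 350938*√105/11225 ≈ 81607.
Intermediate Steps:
r(m) = √(1 + 1/(21 + m)) (r(m) = √(m/m + 1/(m + 21)) = √(1 + 1/(21 + m)))
W(b, K) = 2*K/(b + √105/10) (W(b, K) = (K + K)/(b + √((22 - 1)/(21 - 1))) = (2*K)/(b + √(21/20)) = (2*K)/(b + √105/10) = 2*K/(b + √105/10))
-1403752/W(260, -2245) = -(-36497552/449 - 350938*√105/11225) = -1403752*(-26/449 - √105/44900) = 36497552/449 + 350938*√105/11225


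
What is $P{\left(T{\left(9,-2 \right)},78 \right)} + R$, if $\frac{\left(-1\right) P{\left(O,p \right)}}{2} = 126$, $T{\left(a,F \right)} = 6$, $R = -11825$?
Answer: $-12077$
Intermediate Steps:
$P{\left(O,p \right)} = -252$ ($P{\left(O,p \right)} = \left(-2\right) 126 = -252$)
$P{\left(T{\left(9,-2 \right)},78 \right)} + R = -252 - 11825 = -12077$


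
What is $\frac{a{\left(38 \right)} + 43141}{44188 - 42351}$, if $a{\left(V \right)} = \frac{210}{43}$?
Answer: $\frac{1855273}{78991} \approx 23.487$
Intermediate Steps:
$a{\left(V \right)} = \frac{210}{43}$ ($a{\left(V \right)} = 210 \cdot \frac{1}{43} = \frac{210}{43}$)
$\frac{a{\left(38 \right)} + 43141}{44188 - 42351} = \frac{\frac{210}{43} + 43141}{44188 - 42351} = \frac{1855273}{43 \cdot 1837} = \frac{1855273}{43} \cdot \frac{1}{1837} = \frac{1855273}{78991}$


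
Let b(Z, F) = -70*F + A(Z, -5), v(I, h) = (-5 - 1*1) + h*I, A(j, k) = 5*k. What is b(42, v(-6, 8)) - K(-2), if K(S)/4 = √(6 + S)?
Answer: 3747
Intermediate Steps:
v(I, h) = -6 + I*h (v(I, h) = (-5 - 1) + I*h = -6 + I*h)
b(Z, F) = -25 - 70*F (b(Z, F) = -70*F + 5*(-5) = -70*F - 25 = -25 - 70*F)
K(S) = 4*√(6 + S)
b(42, v(-6, 8)) - K(-2) = (-25 - 70*(-6 - 6*8)) - 4*√(6 - 2) = (-25 - 70*(-6 - 48)) - 4*√4 = (-25 - 70*(-54)) - 4*2 = (-25 + 3780) - 1*8 = 3755 - 8 = 3747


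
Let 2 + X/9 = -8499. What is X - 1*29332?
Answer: -105841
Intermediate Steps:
X = -76509 (X = -18 + 9*(-8499) = -18 - 76491 = -76509)
X - 1*29332 = -76509 - 1*29332 = -76509 - 29332 = -105841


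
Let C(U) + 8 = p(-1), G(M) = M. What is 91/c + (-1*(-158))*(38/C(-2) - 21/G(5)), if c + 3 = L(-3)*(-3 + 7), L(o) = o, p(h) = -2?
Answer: -19051/15 ≈ -1270.1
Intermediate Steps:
C(U) = -10 (C(U) = -8 - 2 = -10)
c = -15 (c = -3 - 3*(-3 + 7) = -3 - 3*4 = -3 - 12 = -15)
91/c + (-1*(-158))*(38/C(-2) - 21/G(5)) = 91/(-15) + (-1*(-158))*(38/(-10) - 21/5) = 91*(-1/15) + 158*(38*(-1/10) - 21*1/5) = -91/15 + 158*(-19/5 - 21/5) = -91/15 + 158*(-8) = -91/15 - 1264 = -19051/15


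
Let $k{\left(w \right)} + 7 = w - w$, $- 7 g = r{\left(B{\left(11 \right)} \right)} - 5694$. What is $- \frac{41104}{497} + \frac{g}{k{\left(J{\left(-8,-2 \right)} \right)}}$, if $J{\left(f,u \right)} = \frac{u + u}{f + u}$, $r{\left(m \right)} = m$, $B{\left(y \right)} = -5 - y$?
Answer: $- \frac{693138}{3479} \approx -199.23$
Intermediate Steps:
$J{\left(f,u \right)} = \frac{2 u}{f + u}$
$g = \frac{5710}{7}$ ($g = - \frac{\left(-5 - 11\right) - 5694}{7} = - \frac{-16 - 5694}{7} = \left(- \frac{1}{7}\right) \left(-5710\right) = \frac{5710}{7} \approx 815.71$)
$k{\left(w \right)} = -7$ ($k{\left(w \right)} = -7 + \left(w - w\right) = -7 + 0 = -7$)
$- \frac{41104}{497} + \frac{g}{k{\left(J{\left(-8,-2 \right)} \right)}} = - \frac{41104}{497} + \frac{5710}{7 \left(-7\right)} = \left(-41104\right) \frac{1}{497} + \frac{5710}{7} \left(- \frac{1}{7}\right) = - \frac{5872}{71} - \frac{5710}{49} = - \frac{693138}{3479}$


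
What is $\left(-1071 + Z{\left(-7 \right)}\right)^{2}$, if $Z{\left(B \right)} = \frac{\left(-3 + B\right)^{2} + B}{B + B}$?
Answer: $\frac{227617569}{196} \approx 1.1613 \cdot 10^{6}$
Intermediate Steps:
$Z{\left(B \right)} = \frac{B + \left(-3 + B\right)^{2}}{2 B}$
$\left(-1071 + Z{\left(-7 \right)}\right)^{2} = \left(-1071 + \frac{-7 + \left(-3 - 7\right)^{2}}{2 \left(-7\right)}\right)^{2} = \left(-1071 + \frac{1}{2} \left(- \frac{1}{7}\right) \left(-7 + \left(-10\right)^{2}\right)\right)^{2} = \left(-1071 + \frac{1}{2} \left(- \frac{1}{7}\right) \left(-7 + 100\right)\right)^{2} = \left(-1071 + \frac{1}{2} \left(- \frac{1}{7}\right) 93\right)^{2} = \left(-1071 - \frac{93}{14}\right)^{2} = \left(- \frac{15087}{14}\right)^{2} = \frac{227617569}{196}$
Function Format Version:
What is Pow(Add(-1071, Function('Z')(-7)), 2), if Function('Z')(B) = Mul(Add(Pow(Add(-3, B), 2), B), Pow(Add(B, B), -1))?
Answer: Rational(227617569, 196) ≈ 1.1613e+6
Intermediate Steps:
Function('Z')(B) = Mul(Rational(1, 2), Pow(B, -1), Add(B, Pow(Add(-3, B), 2))) (Function('Z')(B) = Mul(Add(B, Pow(Add(-3, B), 2)), Pow(Mul(2, B), -1)) = Mul(Add(B, Pow(Add(-3, B), 2)), Mul(Rational(1, 2), Pow(B, -1))) = Mul(Rational(1, 2), Pow(B, -1), Add(B, Pow(Add(-3, B), 2))))
Pow(Add(-1071, Function('Z')(-7)), 2) = Pow(Add(-1071, Mul(Rational(1, 2), Pow(-7, -1), Add(-7, Pow(Add(-3, -7), 2)))), 2) = Pow(Add(-1071, Mul(Rational(1, 2), Rational(-1, 7), Add(-7, Pow(-10, 2)))), 2) = Pow(Add(-1071, Mul(Rational(1, 2), Rational(-1, 7), Add(-7, 100))), 2) = Pow(Add(-1071, Mul(Rational(1, 2), Rational(-1, 7), 93)), 2) = Pow(Add(-1071, Rational(-93, 14)), 2) = Pow(Rational(-15087, 14), 2) = Rational(227617569, 196)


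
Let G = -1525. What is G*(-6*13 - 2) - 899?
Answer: 121101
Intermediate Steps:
G*(-6*13 - 2) - 899 = -1525*(-6*13 - 2) - 899 = -1525*(-78 - 2) - 899 = -1525*(-80) - 899 = 122000 - 899 = 121101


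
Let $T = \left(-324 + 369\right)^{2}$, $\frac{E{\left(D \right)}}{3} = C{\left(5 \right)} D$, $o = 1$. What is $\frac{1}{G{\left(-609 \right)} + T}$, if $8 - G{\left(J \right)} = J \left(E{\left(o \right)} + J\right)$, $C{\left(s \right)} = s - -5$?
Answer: $- \frac{1}{350578} \approx -2.8524 \cdot 10^{-6}$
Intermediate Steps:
$C{\left(s \right)} = 5 + s$ ($C{\left(s \right)} = s + 5 = 5 + s$)
$E{\left(D \right)} = 30 D$ ($E{\left(D \right)} = 3 \left(5 + 5\right) D = 3 \cdot 10 D = 30 D$)
$G{\left(J \right)} = 8 - J \left(30 + J\right)$ ($G{\left(J \right)} = 8 - J \left(30 \cdot 1 + J\right) = 8 - J \left(30 + J\right)$)
$T = 2025$ ($T = 45^{2} = 2025$)
$\frac{1}{G{\left(-609 \right)} + T} = \frac{1}{\left(8 - \left(-609\right)^{2} - -18270\right) + 2025} = \frac{1}{\left(8 - 370881 + 18270\right) + 2025} = \frac{1}{-352603 + 2025} = \frac{1}{-350578} = - \frac{1}{350578}$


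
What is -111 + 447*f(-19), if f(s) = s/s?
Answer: 336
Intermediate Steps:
f(s) = 1
-111 + 447*f(-19) = -111 + 447*1 = -111 + 447 = 336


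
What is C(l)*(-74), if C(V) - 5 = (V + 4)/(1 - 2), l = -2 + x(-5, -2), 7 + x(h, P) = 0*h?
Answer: -740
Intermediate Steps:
x(h, P) = -7 (x(h, P) = -7 + 0*h = -7 + 0 = -7)
l = -9 (l = -2 - 7 = -9)
C(V) = 1 - V (C(V) = 5 + (V + 4)/(1 - 2) = 5 + (4 + V)/(-1) = 5 + (4 + V)*(-1) = 5 + (-4 - V) = 1 - V)
C(l)*(-74) = (1 - 1*(-9))*(-74) = (1 + 9)*(-74) = 10*(-74) = -740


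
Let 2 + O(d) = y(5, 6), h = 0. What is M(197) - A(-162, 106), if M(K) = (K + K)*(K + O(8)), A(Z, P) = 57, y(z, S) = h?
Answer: 76773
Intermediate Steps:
y(z, S) = 0
O(d) = -2 (O(d) = -2 + 0 = -2)
M(K) = 2*K*(-2 + K) (M(K) = (K + K)*(K - 2) = (2*K)*(-2 + K) = 2*K*(-2 + K))
M(197) - A(-162, 106) = 2*197*(-2 + 197) - 1*57 = 2*197*195 - 57 = 76830 - 57 = 76773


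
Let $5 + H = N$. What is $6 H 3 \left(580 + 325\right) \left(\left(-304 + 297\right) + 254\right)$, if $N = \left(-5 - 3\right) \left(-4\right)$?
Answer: $108638010$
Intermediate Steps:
$N = 32$ ($N = \left(-8\right) \left(-4\right) = 32$)
$H = 27$ ($H = -5 + 32 = 27$)
$6 H 3 \left(580 + 325\right) \left(\left(-304 + 297\right) + 254\right) = 6 \cdot 27 \cdot 3 \left(580 + 325\right) \left(\left(-304 + 297\right) + 254\right) = 162 \cdot 3 \cdot 905 \left(-7 + 254\right) = 486 \cdot 905 \cdot 247 = 486 \cdot 223535 = 108638010$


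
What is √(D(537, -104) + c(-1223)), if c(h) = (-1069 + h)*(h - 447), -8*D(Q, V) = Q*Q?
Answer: √60665502/4 ≈ 1947.2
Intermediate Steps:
D(Q, V) = -Q²/8 (D(Q, V) = -Q*Q/8 = -Q²/8)
c(h) = (-1069 + h)*(-447 + h)
√(D(537, -104) + c(-1223)) = √(-⅛*537² + (477843 + (-1223)² - 1516*(-1223))) = √(-⅛*288369 + (477843 + 1495729 + 1854068)) = √(-288369/8 + 3827640) = √(30332751/8) = √60665502/4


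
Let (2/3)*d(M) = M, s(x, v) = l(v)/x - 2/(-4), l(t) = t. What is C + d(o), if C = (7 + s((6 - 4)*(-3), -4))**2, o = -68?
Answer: -1271/36 ≈ -35.306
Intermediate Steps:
s(x, v) = 1/2 + v/x (s(x, v) = v/x - 2/(-4) = v/x - 2*(-1/4) = v/x + 1/2 = 1/2 + v/x)
d(M) = 3*M/2
C = 2401/36 (C = (7 + (-4 + ((6 - 4)*(-3))/2)/(((6 - 4)*(-3))))**2 = (7 + (-4 + (2*(-3))/2)/((2*(-3))))**2 = (7 + (-4 + (1/2)*(-6))/(-6))**2 = (7 - (-4 - 3)/6)**2 = (7 - 1/6*(-7))**2 = (7 + 7/6)**2 = (49/6)**2 = 2401/36 ≈ 66.694)
C + d(o) = 2401/36 + (3/2)*(-68) = 2401/36 - 102 = -1271/36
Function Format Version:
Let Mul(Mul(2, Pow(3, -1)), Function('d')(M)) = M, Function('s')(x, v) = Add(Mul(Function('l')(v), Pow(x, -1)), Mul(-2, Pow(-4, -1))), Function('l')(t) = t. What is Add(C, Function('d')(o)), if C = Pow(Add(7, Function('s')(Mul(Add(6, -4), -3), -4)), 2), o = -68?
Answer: Rational(-1271, 36) ≈ -35.306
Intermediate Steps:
Function('s')(x, v) = Add(Rational(1, 2), Mul(v, Pow(x, -1))) (Function('s')(x, v) = Add(Mul(v, Pow(x, -1)), Mul(-2, Pow(-4, -1))) = Add(Mul(v, Pow(x, -1)), Mul(-2, Rational(-1, 4))) = Add(Mul(v, Pow(x, -1)), Rational(1, 2)) = Add(Rational(1, 2), Mul(v, Pow(x, -1))))
Function('d')(M) = Mul(Rational(3, 2), M)
C = Rational(2401, 36) (C = Pow(Add(7, Mul(Pow(Mul(Add(6, -4), -3), -1), Add(-4, Mul(Rational(1, 2), Mul(Add(6, -4), -3))))), 2) = Pow(Add(7, Mul(Pow(Mul(2, -3), -1), Add(-4, Mul(Rational(1, 2), Mul(2, -3))))), 2) = Pow(Add(7, Mul(Pow(-6, -1), Add(-4, Mul(Rational(1, 2), -6)))), 2) = Pow(Add(7, Mul(Rational(-1, 6), Add(-4, -3))), 2) = Pow(Add(7, Mul(Rational(-1, 6), -7)), 2) = Pow(Add(7, Rational(7, 6)), 2) = Pow(Rational(49, 6), 2) = Rational(2401, 36) ≈ 66.694)
Add(C, Function('d')(o)) = Add(Rational(2401, 36), Mul(Rational(3, 2), -68)) = Add(Rational(2401, 36), -102) = Rational(-1271, 36)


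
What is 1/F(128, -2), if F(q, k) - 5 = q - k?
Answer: 1/135 ≈ 0.0074074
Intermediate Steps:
F(q, k) = 5 + q - k (F(q, k) = 5 + (q - k) = 5 + q - k)
1/F(128, -2) = 1/(5 + 128 - 1*(-2)) = 1/(5 + 128 + 2) = 1/135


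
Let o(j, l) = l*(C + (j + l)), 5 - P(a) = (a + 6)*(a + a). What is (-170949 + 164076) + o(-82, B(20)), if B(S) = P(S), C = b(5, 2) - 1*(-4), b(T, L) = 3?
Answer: 1141977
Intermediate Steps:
C = 7 (C = 3 - 1*(-4) = 3 + 4 = 7)
P(a) = 5 - 2*a*(6 + a) (P(a) = 5 - (a + 6)*(a + a) = 5 - (6 + a)*2*a = 5 - 2*a*(6 + a))
B(S) = 5 - 12*S - 2*S²
o(j, l) = l*(7 + j + l) (o(j, l) = l*(7 + (j + l)) = l*(7 + j + l))
(-170949 + 164076) + o(-82, B(20)) = (-170949 + 164076) + (5 - 12*20 - 2*20²)*(7 - 82 + (5 - 12*20 - 2*20²)) = -6873 + (5 - 240 - 2*400)*(7 - 82 + (5 - 240 - 2*400)) = -6873 + (5 - 240 - 800)*(7 - 82 + (5 - 240 - 800)) = -6873 - 1035*(7 - 82 - 1035) = -6873 - 1035*(-1110) = -6873 + 1148850 = 1141977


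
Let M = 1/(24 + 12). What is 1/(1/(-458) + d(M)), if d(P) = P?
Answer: 8244/211 ≈ 39.071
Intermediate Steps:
M = 1/36 ≈ 0.027778
1/(1/(-458) + d(M)) = 1/(1/(-458) + 1/36) = 1/(-1/458 + 1/36) = 1/(211/8244) = 8244/211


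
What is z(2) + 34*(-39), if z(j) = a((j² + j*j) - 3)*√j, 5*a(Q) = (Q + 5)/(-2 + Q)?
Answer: -1326 + 2*√2/3 ≈ -1325.1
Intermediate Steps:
a(Q) = (5 + Q)/(5*(-2 + Q)) (a(Q) = ((Q + 5)/(-2 + Q))/5 = ((5 + Q)/(-2 + Q))/5 = (5 + Q)/(5*(-2 + Q)))
z(j) = √j*(2 + 2*j²)/(5*(-5 + 2*j²)) (z(j) = ((5 + ((j² + j*j) - 3))/(5*(-2 + ((j² + j*j) - 3))))*√j = ((5 + ((j² + j²) - 3))/(5*(-2 + ((j² + j²) - 3))))*√j = ((5 + (2*j² - 3))/(5*(-2 + (2*j² - 3))))*√j = ((5 + (-3 + 2*j²))/(5*(-2 + (-3 + 2*j²))))*√j = ((2 + 2*j²)/(5*(-5 + 2*j²)))*√j = √j*(2 + 2*j²)/(5*(-5 + 2*j²)))
z(2) + 34*(-39) = 2*√2*(1 + 2²)/(5*(-5 + 2*2²)) + 34*(-39) = 2*√2*(1 + 4)/(5*(-5 + 2*4)) - 1326 = (⅖)*√2*5/(-5 + 8) - 1326 = (⅖)*√2*5/3 - 1326 = (⅖)*√2*(⅓)*5 - 1326 = 2*√2/3 - 1326 = -1326 + 2*√2/3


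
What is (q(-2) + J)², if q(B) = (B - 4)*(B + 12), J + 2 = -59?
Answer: 14641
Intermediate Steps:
J = -61 (J = -2 - 59 = -61)
q(B) = (-4 + B)*(12 + B)
(q(-2) + J)² = ((-48 + (-2)² + 8*(-2)) - 61)² = ((-48 + 4 - 16) - 61)² = (-60 - 61)² = (-121)² = 14641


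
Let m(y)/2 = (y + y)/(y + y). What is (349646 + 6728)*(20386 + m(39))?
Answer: 7265753112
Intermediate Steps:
m(y) = 2 (m(y) = 2*((y + y)/(y + y)) = 2*((2*y)/((2*y))) = 2*((2*y)*(1/(2*y))) = 2*1 = 2)
(349646 + 6728)*(20386 + m(39)) = (349646 + 6728)*(20386 + 2) = 356374*20388 = 7265753112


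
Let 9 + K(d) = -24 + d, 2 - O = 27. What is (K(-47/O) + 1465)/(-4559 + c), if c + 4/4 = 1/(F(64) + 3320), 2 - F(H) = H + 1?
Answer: -116753679/371297975 ≈ -0.31445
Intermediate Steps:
F(H) = 1 - H (F(H) = 2 - (H + 1) = 2 - (1 + H) = 2 + (-1 - H) = 1 - H)
O = -25 (O = 2 - 1*27 = 2 - 27 = -25)
c = -3256/3257 (c = -1 + 1/((1 - 1*64) + 3320) = -1 + 1/((1 - 64) + 3320) = -1 + 1/(-63 + 3320) = -1 + 1/3257 = -3256/3257 ≈ -0.99969)
K(d) = -33 + d (K(d) = -9 + (-24 + d) = -33 + d)
(K(-47/O) + 1465)/(-4559 + c) = ((-33 - 47/(-25)) + 1465)/(-4559 - 3256/3257) = ((-33 - 47*(-1/25)) + 1465)/(-14851919/3257) = ((-33 + 47/25) + 1465)*(-3257/14851919) = (-778/25 + 1465)*(-3257/14851919) = (35847/25)*(-3257/14851919) = -116753679/371297975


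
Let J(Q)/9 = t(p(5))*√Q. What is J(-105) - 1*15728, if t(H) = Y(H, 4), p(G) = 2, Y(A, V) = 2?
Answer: -15728 + 18*I*√105 ≈ -15728.0 + 184.45*I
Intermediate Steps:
t(H) = 2
J(Q) = 18*√Q (J(Q) = 9*(2*√Q) = 18*√Q)
J(-105) - 1*15728 = 18*√(-105) - 1*15728 = 18*(I*√105) - 15728 = 18*I*√105 - 15728 = -15728 + 18*I*√105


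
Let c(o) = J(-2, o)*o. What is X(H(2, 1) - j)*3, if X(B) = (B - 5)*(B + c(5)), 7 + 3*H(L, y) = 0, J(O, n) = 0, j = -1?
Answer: 76/3 ≈ 25.333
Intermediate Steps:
c(o) = 0 (c(o) = 0*o = 0)
H(L, y) = -7/3 (H(L, y) = -7/3 + (⅓)*0 = -7/3 + 0 = -7/3)
X(B) = B*(-5 + B) (X(B) = (B - 5)*(B + 0) = (-5 + B)*B = B*(-5 + B))
X(H(2, 1) - j)*3 = ((-7/3 - 1*(-1))*(-5 + (-7/3 - 1*(-1))))*3 = ((-7/3 + 1)*(-5 + (-7/3 + 1)))*3 = -4*(-5 - 4/3)/3*3 = -4/3*(-19/3)*3 = (76/9)*3 = 76/3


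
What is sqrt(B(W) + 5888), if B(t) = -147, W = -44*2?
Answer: sqrt(5741) ≈ 75.769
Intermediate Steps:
W = -88
sqrt(B(W) + 5888) = sqrt(-147 + 5888) = sqrt(5741)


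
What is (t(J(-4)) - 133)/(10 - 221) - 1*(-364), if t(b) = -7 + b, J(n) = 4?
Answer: 76940/211 ≈ 364.64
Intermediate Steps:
(t(J(-4)) - 133)/(10 - 221) - 1*(-364) = ((-7 + 4) - 133)/(10 - 221) - 1*(-364) = (-3 - 133)/(-211) + 364 = -136*(-1/211) + 364 = 136/211 + 364 = 76940/211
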